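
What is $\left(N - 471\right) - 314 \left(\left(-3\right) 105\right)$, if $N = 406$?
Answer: $98845$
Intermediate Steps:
$\left(N - 471\right) - 314 \left(\left(-3\right) 105\right) = \left(406 - 471\right) - 314 \left(\left(-3\right) 105\right) = -65 - -98910 = -65 + 98910 = 98845$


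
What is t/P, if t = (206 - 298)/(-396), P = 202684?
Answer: 23/20065716 ≈ 1.1462e-6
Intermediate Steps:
t = 23/99 (t = -1/396*(-92) = 23/99 ≈ 0.23232)
t/P = (23/99)/202684 = (23/99)*(1/202684) = 23/20065716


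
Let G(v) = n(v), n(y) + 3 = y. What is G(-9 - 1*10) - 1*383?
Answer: -405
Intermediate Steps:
n(y) = -3 + y
G(v) = -3 + v
G(-9 - 1*10) - 1*383 = (-3 + (-9 - 1*10)) - 1*383 = (-3 + (-9 - 10)) - 383 = (-3 - 19) - 383 = -22 - 383 = -405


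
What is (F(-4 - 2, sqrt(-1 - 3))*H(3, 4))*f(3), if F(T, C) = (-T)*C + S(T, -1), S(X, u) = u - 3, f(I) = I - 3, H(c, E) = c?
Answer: 0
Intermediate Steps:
f(I) = -3 + I
S(X, u) = -3 + u
F(T, C) = -4 - C*T (F(T, C) = (-T)*C + (-3 - 1) = -C*T - 4 = -4 - C*T)
(F(-4 - 2, sqrt(-1 - 3))*H(3, 4))*f(3) = ((-4 - sqrt(-1 - 3)*(-4 - 2))*3)*(-3 + 3) = ((-4 - 1*sqrt(-4)*(-6))*3)*0 = ((-4 - 1*2*I*(-6))*3)*0 = ((-4 + 12*I)*3)*0 = (-12 + 36*I)*0 = 0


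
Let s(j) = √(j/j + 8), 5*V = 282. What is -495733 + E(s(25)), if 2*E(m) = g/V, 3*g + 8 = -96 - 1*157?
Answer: -93197949/188 ≈ -4.9573e+5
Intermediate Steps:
g = -87 (g = -8/3 + (-96 - 1*157)/3 = -8/3 + (-96 - 157)/3 = -8/3 + (⅓)*(-253) = -8/3 - 253/3 = -87)
V = 282/5 (V = (⅕)*282 = 282/5 ≈ 56.400)
s(j) = 3 (s(j) = √(1 + 8) = √9 = 3)
E(m) = -145/188 (E(m) = (-87/282/5)/2 = (-87*5/282)/2 = (½)*(-145/94) = -145/188)
-495733 + E(s(25)) = -495733 - 145/188 = -93197949/188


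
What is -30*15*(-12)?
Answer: 5400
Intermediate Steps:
-30*15*(-12) = -450*(-12) = 5400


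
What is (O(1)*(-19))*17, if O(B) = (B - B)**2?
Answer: 0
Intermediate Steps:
O(B) = 0 (O(B) = 0**2 = 0)
(O(1)*(-19))*17 = (0*(-19))*17 = 0*17 = 0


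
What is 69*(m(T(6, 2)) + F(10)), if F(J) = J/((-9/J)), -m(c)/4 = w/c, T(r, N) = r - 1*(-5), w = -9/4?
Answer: -23437/33 ≈ -710.21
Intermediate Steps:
w = -9/4 (w = -9*1/4 = -9/4 ≈ -2.2500)
T(r, N) = 5 + r (T(r, N) = r + 5 = 5 + r)
m(c) = 9/c (m(c) = -(-9)/c = 9/c)
F(J) = -J**2/9 (F(J) = J*(-J/9) = -J**2/9)
69*(m(T(6, 2)) + F(10)) = 69*(9/(5 + 6) - 1/9*10**2) = 69*(9/11 - 1/9*100) = 69*(9*(1/11) - 100/9) = 69*(9/11 - 100/9) = 69*(-1019/99) = -23437/33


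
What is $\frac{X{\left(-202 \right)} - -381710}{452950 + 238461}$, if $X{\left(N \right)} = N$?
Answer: $\frac{381508}{691411} \approx 0.55178$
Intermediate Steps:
$\frac{X{\left(-202 \right)} - -381710}{452950 + 238461} = \frac{-202 - -381710}{452950 + 238461} = \frac{-202 + 381710}{691411} = 381508 \cdot \frac{1}{691411} = \frac{381508}{691411}$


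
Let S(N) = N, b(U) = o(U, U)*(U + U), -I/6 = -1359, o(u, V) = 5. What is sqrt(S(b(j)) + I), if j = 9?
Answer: 6*sqrt(229) ≈ 90.797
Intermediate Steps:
I = 8154 (I = -6*(-1359) = 8154)
b(U) = 10*U (b(U) = 5*(U + U) = 5*(2*U) = 10*U)
sqrt(S(b(j)) + I) = sqrt(10*9 + 8154) = sqrt(90 + 8154) = sqrt(8244) = 6*sqrt(229)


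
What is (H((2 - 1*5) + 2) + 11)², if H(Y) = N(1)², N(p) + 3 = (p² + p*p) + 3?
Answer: 225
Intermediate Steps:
N(p) = 2*p² (N(p) = -3 + ((p² + p*p) + 3) = -3 + ((p² + p²) + 3) = -3 + (2*p² + 3) = -3 + (3 + 2*p²) = 2*p²)
H(Y) = 4 (H(Y) = (2*1²)² = (2*1)² = 2² = 4)
(H((2 - 1*5) + 2) + 11)² = (4 + 11)² = 15² = 225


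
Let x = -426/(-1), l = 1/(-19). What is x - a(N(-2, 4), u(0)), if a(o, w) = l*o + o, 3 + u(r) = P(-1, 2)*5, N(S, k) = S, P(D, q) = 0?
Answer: 8130/19 ≈ 427.89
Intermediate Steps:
l = -1/19 ≈ -0.052632
u(r) = -3 (u(r) = -3 + 0*5 = -3 + 0 = -3)
x = 426 (x = -426*(-1) = 426)
a(o, w) = 18*o/19 (a(o, w) = -o/19 + o = 18*o/19)
x - a(N(-2, 4), u(0)) = 426 - 18*(-2)/19 = 426 - 1*(-36/19) = 426 + 36/19 = 8130/19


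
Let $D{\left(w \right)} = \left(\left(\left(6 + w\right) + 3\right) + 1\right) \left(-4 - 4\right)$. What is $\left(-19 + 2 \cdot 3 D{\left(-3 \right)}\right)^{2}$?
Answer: $126025$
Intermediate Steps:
$D{\left(w \right)} = -80 - 8 w$ ($D{\left(w \right)} = \left(\left(9 + w\right) + 1\right) \left(-8\right) = \left(10 + w\right) \left(-8\right) = -80 - 8 w$)
$\left(-19 + 2 \cdot 3 D{\left(-3 \right)}\right)^{2} = \left(-19 + 2 \cdot 3 \left(-80 - -24\right)\right)^{2} = \left(-19 + 6 \left(-80 + 24\right)\right)^{2} = \left(-19 + 6 \left(-56\right)\right)^{2} = \left(-19 - 336\right)^{2} = \left(-355\right)^{2} = 126025$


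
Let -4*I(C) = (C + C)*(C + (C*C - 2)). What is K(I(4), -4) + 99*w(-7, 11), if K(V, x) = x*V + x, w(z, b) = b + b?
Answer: 2318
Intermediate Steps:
w(z, b) = 2*b
I(C) = -C*(-2 + C + C²)/2 (I(C) = -(C + C)*(C + (C*C - 2))/4 = -2*C*(C + (C² - 2))/4 = -2*C*(C + (-2 + C²))/4 = -2*C*(-2 + C + C²)/4 = -C*(-2 + C + C²)/2)
K(V, x) = x + V*x (K(V, x) = V*x + x = x + V*x)
K(I(4), -4) + 99*w(-7, 11) = -4*(1 + (½)*4*(2 - 1*4 - 1*4²)) + 99*(2*11) = -4*(1 + (½)*4*(2 - 4 - 1*16)) + 99*22 = -4*(1 + (½)*4*(2 - 4 - 16)) + 2178 = -4*(1 + (½)*4*(-18)) + 2178 = -4*(1 - 36) + 2178 = -4*(-35) + 2178 = 140 + 2178 = 2318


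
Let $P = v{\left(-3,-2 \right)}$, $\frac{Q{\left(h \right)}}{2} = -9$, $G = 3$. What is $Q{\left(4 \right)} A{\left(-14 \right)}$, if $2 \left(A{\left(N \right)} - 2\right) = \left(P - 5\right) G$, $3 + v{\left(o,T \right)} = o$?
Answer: $261$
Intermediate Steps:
$v{\left(o,T \right)} = -3 + o$
$Q{\left(h \right)} = -18$ ($Q{\left(h \right)} = 2 \left(-9\right) = -18$)
$P = -6$ ($P = -3 - 3 = -6$)
$A{\left(N \right)} = - \frac{29}{2}$ ($A{\left(N \right)} = 2 + \frac{\left(-6 - 5\right) 3}{2} = 2 + \frac{\left(-11\right) 3}{2} = 2 + \frac{1}{2} \left(-33\right) = 2 - \frac{33}{2} = - \frac{29}{2}$)
$Q{\left(4 \right)} A{\left(-14 \right)} = \left(-18\right) \left(- \frac{29}{2}\right) = 261$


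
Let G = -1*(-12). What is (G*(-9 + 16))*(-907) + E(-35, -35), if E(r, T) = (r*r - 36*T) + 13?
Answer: -73690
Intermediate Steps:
G = 12
E(r, T) = 13 + r² - 36*T (E(r, T) = (r² - 36*T) + 13 = 13 + r² - 36*T)
(G*(-9 + 16))*(-907) + E(-35, -35) = (12*(-9 + 16))*(-907) + (13 + (-35)² - 36*(-35)) = (12*7)*(-907) + (13 + 1225 + 1260) = 84*(-907) + 2498 = -76188 + 2498 = -73690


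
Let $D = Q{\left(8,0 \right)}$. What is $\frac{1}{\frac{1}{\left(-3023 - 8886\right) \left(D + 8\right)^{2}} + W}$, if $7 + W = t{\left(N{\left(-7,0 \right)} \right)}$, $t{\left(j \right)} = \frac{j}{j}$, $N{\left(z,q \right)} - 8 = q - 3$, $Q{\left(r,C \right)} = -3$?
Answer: $- \frac{297725}{1786351} \approx -0.16667$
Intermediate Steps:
$D = -3$
$N{\left(z,q \right)} = 5 + q$ ($N{\left(z,q \right)} = 8 + \left(q - 3\right) = 8 + \left(-3 + q\right) = 5 + q$)
$t{\left(j \right)} = 1$
$W = -6$ ($W = -7 + 1 = -6$)
$\frac{1}{\frac{1}{\left(-3023 - 8886\right) \left(D + 8\right)^{2}} + W} = \frac{1}{\frac{1}{\left(-3023 - 8886\right) \left(-3 + 8\right)^{2}} - 6} = \frac{1}{\frac{1}{\left(-11909\right) 5^{2}} - 6} = \frac{1}{- \frac{1}{11909 \cdot 25} - 6} = \frac{1}{\left(- \frac{1}{11909}\right) \frac{1}{25} - 6} = \frac{1}{- \frac{1}{297725} - 6} = \frac{1}{- \frac{1786351}{297725}} = - \frac{297725}{1786351}$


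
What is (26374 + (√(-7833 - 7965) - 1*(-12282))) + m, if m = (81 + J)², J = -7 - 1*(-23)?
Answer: 48065 + I*√15798 ≈ 48065.0 + 125.69*I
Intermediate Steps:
J = 16 (J = -7 + 23 = 16)
m = 9409 (m = (81 + 16)² = 97² = 9409)
(26374 + (√(-7833 - 7965) - 1*(-12282))) + m = (26374 + (√(-7833 - 7965) - 1*(-12282))) + 9409 = (26374 + (√(-15798) + 12282)) + 9409 = (26374 + (I*√15798 + 12282)) + 9409 = (26374 + (12282 + I*√15798)) + 9409 = (38656 + I*√15798) + 9409 = 48065 + I*√15798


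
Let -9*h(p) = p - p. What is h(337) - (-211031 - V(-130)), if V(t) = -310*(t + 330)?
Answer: 149031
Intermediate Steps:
h(p) = 0 (h(p) = -(p - p)/9 = -⅑*0 = 0)
V(t) = -102300 - 310*t (V(t) = -310*(330 + t) = -102300 - 310*t)
h(337) - (-211031 - V(-130)) = 0 - (-211031 - (-102300 - 310*(-130))) = 0 - (-211031 - (-102300 + 40300)) = 0 - (-211031 - 1*(-62000)) = 0 - (-211031 + 62000) = 0 - 1*(-149031) = 0 + 149031 = 149031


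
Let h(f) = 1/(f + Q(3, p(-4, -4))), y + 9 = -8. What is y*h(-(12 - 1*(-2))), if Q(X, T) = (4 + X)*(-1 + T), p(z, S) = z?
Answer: 17/49 ≈ 0.34694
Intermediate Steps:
y = -17 (y = -9 - 8 = -17)
Q(X, T) = (-1 + T)*(4 + X)
h(f) = 1/(-35 + f) (h(f) = 1/(f + (-4 - 1*3 + 4*(-4) - 4*3)) = 1/(f + (-4 - 3 - 16 - 12)) = 1/(f - 35) = 1/(-35 + f))
y*h(-(12 - 1*(-2))) = -17/(-35 - (12 - 1*(-2))) = -17/(-35 - (12 + 2)) = -17/(-35 - 1*14) = -17/(-35 - 14) = -17/(-49) = -17*(-1/49) = 17/49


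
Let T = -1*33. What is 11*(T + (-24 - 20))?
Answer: -847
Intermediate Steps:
T = -33
11*(T + (-24 - 20)) = 11*(-33 + (-24 - 20)) = 11*(-33 - 44) = 11*(-77) = -847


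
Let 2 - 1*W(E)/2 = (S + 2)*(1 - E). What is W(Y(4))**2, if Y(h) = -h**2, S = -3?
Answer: 1444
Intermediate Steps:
W(E) = 6 - 2*E (W(E) = 4 - 2*(-3 + 2)*(1 - E) = 4 - (-2)*(1 - E) = 4 - 2*(-1 + E) = 4 + (2 - 2*E) = 6 - 2*E)
W(Y(4))**2 = (6 - (-2)*4**2)**2 = (6 - (-2)*16)**2 = (6 - 2*(-16))**2 = (6 + 32)**2 = 38**2 = 1444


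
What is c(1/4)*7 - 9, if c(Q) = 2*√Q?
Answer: -2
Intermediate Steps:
c(1/4)*7 - 9 = (2*√(1/4))*7 - 9 = (2*√(¼))*7 - 9 = (2*(½))*7 - 9 = 1*7 - 9 = 7 - 9 = -2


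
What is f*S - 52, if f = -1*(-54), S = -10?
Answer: -592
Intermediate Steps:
f = 54
f*S - 52 = 54*(-10) - 52 = -540 - 52 = -592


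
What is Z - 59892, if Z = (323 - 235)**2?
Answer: -52148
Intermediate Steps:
Z = 7744 (Z = 88**2 = 7744)
Z - 59892 = 7744 - 59892 = -52148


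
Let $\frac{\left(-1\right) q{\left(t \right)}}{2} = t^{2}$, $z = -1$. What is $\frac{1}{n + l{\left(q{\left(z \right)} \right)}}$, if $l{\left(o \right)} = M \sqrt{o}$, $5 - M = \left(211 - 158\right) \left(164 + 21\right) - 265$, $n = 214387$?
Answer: $\frac{214387}{46143618219} + \frac{9535 i \sqrt{2}}{46143618219} \approx 4.6461 \cdot 10^{-6} + 2.9223 \cdot 10^{-7} i$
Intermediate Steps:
$M = -9535$ ($M = 5 - \left(\left(211 - 158\right) \left(164 + 21\right) - 265\right) = 5 - \left(53 \cdot 185 - 265\right) = 5 - \left(9805 - 265\right) = 5 - 9540 = -9535$)
$q{\left(t \right)} = - 2 t^{2}$
$l{\left(o \right)} = - 9535 \sqrt{o}$
$\frac{1}{n + l{\left(q{\left(z \right)} \right)}} = \frac{1}{214387 - 9535 \sqrt{- 2 \left(-1\right)^{2}}} = \frac{1}{214387 - 9535 \sqrt{\left(-2\right) 1}} = \frac{1}{214387 - 9535 \sqrt{-2}} = \frac{1}{214387 - 9535 i \sqrt{2}}$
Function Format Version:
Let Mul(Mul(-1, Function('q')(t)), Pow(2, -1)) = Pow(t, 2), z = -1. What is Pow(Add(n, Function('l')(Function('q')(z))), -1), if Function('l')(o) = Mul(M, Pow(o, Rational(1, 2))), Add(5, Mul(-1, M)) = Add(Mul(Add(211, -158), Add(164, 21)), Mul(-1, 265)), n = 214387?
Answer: Add(Rational(214387, 46143618219), Mul(Rational(9535, 46143618219), I, Pow(2, Rational(1, 2)))) ≈ Add(4.6461e-6, Mul(2.9223e-7, I))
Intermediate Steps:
M = -9535 (M = Add(5, Mul(-1, Add(Mul(Add(211, -158), Add(164, 21)), Mul(-1, 265)))) = Add(5, Mul(-1, Add(Mul(53, 185), -265))) = Add(5, Mul(-1, Add(9805, -265))) = Add(5, Mul(-1, 9540)) = Add(5, -9540) = -9535)
Function('q')(t) = Mul(-2, Pow(t, 2))
Function('l')(o) = Mul(-9535, Pow(o, Rational(1, 2)))
Pow(Add(n, Function('l')(Function('q')(z))), -1) = Pow(Add(214387, Mul(-9535, Pow(Mul(-2, Pow(-1, 2)), Rational(1, 2)))), -1) = Pow(Add(214387, Mul(-9535, Pow(Mul(-2, 1), Rational(1, 2)))), -1) = Pow(Add(214387, Mul(-9535, Pow(-2, Rational(1, 2)))), -1) = Pow(Add(214387, Mul(-9535, Mul(I, Pow(2, Rational(1, 2))))), -1) = Pow(Add(214387, Mul(-9535, I, Pow(2, Rational(1, 2)))), -1)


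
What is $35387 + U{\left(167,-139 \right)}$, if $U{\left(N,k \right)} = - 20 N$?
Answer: $32047$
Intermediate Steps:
$35387 + U{\left(167,-139 \right)} = 35387 - 3340 = 32047$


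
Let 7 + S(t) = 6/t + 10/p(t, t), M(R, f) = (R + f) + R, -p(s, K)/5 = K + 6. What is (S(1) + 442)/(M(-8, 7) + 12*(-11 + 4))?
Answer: -3085/651 ≈ -4.7389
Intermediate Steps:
p(s, K) = -30 - 5*K (p(s, K) = -5*(K + 6) = -5*(6 + K) = -30 - 5*K)
M(R, f) = f + 2*R
S(t) = -7 + 6/t + 10/(-30 - 5*t) (S(t) = -7 + (6/t + 10/(-30 - 5*t)) = -7 + 6/t + 10/(-30 - 5*t))
(S(1) + 442)/(M(-8, 7) + 12*(-11 + 4)) = ((36 - 38*1 - 7*1²)/(1*(6 + 1)) + 442)/((7 + 2*(-8)) + 12*(-11 + 4)) = (1*(36 - 38 - 7*1)/7 + 442)/((7 - 16) + 12*(-7)) = (1*(⅐)*(36 - 38 - 7) + 442)/(-9 - 84) = (1*(⅐)*(-9) + 442)/(-93) = (-9/7 + 442)*(-1/93) = (3085/7)*(-1/93) = -3085/651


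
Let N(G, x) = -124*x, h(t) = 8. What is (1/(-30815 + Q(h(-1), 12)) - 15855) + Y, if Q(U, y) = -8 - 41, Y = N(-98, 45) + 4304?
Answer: -528731185/30864 ≈ -17131.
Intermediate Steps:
Y = -1276 (Y = -124*45 + 4304 = -5580 + 4304 = -1276)
Q(U, y) = -49
(1/(-30815 + Q(h(-1), 12)) - 15855) + Y = (1/(-30815 - 49) - 15855) - 1276 = (1/(-30864) - 15855) - 1276 = (-1/30864 - 15855) - 1276 = -489348721/30864 - 1276 = -528731185/30864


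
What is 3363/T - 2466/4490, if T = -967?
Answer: -8742246/2170915 ≈ -4.0270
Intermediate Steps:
3363/T - 2466/4490 = 3363/(-967) - 2466/4490 = 3363*(-1/967) - 2466*1/4490 = -3363/967 - 1233/2245 = -8742246/2170915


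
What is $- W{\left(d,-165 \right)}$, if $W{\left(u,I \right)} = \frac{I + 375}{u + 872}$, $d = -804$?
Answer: $- \frac{105}{34} \approx -3.0882$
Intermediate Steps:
$W{\left(u,I \right)} = \frac{375 + I}{872 + u}$
$- W{\left(d,-165 \right)} = - \frac{375 - 165}{872 - 804} = - \frac{210}{68} = \left(-1\right) \frac{105}{34} = - \frac{105}{34}$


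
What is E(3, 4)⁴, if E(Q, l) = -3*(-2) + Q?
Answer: 6561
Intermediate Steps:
E(Q, l) = 6 + Q
E(3, 4)⁴ = (6 + 3)⁴ = 9⁴ = 6561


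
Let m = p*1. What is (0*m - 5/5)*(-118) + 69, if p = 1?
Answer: 187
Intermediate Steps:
m = 1 (m = 1*1 = 1)
(0*m - 5/5)*(-118) + 69 = (0*1 - 5/5)*(-118) + 69 = (0 - 5*1/5)*(-118) + 69 = (0 - 1)*(-118) + 69 = -1*(-118) + 69 = 118 + 69 = 187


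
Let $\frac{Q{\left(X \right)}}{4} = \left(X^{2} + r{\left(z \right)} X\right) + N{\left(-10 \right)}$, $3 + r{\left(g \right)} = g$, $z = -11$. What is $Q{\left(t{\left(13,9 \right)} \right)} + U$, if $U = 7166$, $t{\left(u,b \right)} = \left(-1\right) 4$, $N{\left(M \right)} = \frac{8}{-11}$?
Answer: $\frac{81962}{11} \approx 7451.1$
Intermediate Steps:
$r{\left(g \right)} = -3 + g$
$N{\left(M \right)} = - \frac{8}{11}$ ($N{\left(M \right)} = 8 \left(- \frac{1}{11}\right) = - \frac{8}{11}$)
$t{\left(u,b \right)} = -4$
$Q{\left(X \right)} = - \frac{32}{11} - 56 X + 4 X^{2}$ ($Q{\left(X \right)} = 4 \left(\left(X^{2} + \left(-3 - 11\right) X\right) - \frac{8}{11}\right) = 4 \left(\left(X^{2} - 14 X\right) - \frac{8}{11}\right) = 4 \left(- \frac{8}{11} + X^{2} - 14 X\right) = - \frac{32}{11} - 56 X + 4 X^{2}$)
$Q{\left(t{\left(13,9 \right)} \right)} + U = \left(- \frac{32}{11} - -224 + 4 \left(-4\right)^{2}\right) + 7166 = \left(- \frac{32}{11} + 224 + 4 \cdot 16\right) + 7166 = \left(- \frac{32}{11} + 224 + 64\right) + 7166 = \frac{3136}{11} + 7166 = \frac{81962}{11}$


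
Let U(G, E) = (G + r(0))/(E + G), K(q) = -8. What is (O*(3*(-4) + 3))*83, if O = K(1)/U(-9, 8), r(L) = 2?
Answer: 5976/7 ≈ 853.71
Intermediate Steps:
U(G, E) = (2 + G)/(E + G) (U(G, E) = (G + 2)/(E + G) = (2 + G)/(E + G))
O = -8/7 (O = -8*(8 - 9)/(2 - 9) = -8/(-7/(-1)) = -8/((-1*(-7))) = -8/7 ≈ -1.1429)
(O*(3*(-4) + 3))*83 = -8*(3*(-4) + 3)/7*83 = -8*(-12 + 3)/7*83 = -8/7*(-9)*83 = (72/7)*83 = 5976/7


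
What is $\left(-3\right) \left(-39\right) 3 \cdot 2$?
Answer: $702$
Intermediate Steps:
$\left(-3\right) \left(-39\right) 3 \cdot 2 = 117 \cdot 6 = 702$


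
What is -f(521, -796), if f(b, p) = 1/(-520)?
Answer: 1/520 ≈ 0.0019231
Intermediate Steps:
f(b, p) = -1/520
-f(521, -796) = -1*(-1/520) = 1/520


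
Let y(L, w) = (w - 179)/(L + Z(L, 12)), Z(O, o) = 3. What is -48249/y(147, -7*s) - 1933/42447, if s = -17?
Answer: 10240122649/84894 ≈ 1.2062e+5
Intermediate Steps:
y(L, w) = (-179 + w)/(3 + L) (y(L, w) = (w - 179)/(L + 3) = (-179 + w)/(3 + L))
-48249/y(147, -7*s) - 1933/42447 = -48249*(3 + 147)/(-179 - 7*(-17)) - 1933/42447 = -48249*150/(-179 + 119) - 1933*1/42447 = -48249/((1/150)*(-60)) - 1933/42447 = -48249/(-2/5) - 1933/42447 = -48249*(-5/2) - 1933/42447 = 241245/2 - 1933/42447 = 10240122649/84894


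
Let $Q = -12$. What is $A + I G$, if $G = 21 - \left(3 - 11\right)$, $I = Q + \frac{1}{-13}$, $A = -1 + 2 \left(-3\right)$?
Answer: $- \frac{4644}{13} \approx -357.23$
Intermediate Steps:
$A = -7$ ($A = -1 - 6 = -7$)
$I = - \frac{157}{13}$ ($I = -12 + \frac{1}{-13} = -12 - \frac{1}{13} = - \frac{157}{13} \approx -12.077$)
$G = 29$ ($G = 21 - -8 = 21 + 8 = 29$)
$A + I G = -7 - \frac{4553}{13} = - \frac{4644}{13}$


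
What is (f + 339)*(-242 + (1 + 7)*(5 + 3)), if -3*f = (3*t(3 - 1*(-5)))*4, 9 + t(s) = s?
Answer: -61054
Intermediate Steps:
t(s) = -9 + s
f = 4 (f = -3*(-9 + (3 - 1*(-5)))*4/3 = -3*(-9 + (3 + 5))*4/3 = -3*(-9 + 8)*4/3 = -3*(-1)*4/3 = -(-1)*4 = -1/3*(-12) = 4)
(f + 339)*(-242 + (1 + 7)*(5 + 3)) = (4 + 339)*(-242 + (1 + 7)*(5 + 3)) = 343*(-242 + 8*8) = 343*(-242 + 64) = 343*(-178) = -61054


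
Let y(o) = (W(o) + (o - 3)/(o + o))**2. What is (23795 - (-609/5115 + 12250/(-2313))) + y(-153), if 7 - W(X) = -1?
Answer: 9069441534652/379906395 ≈ 23873.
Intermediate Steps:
W(X) = 8 (W(X) = 7 - 1*(-1) = 7 + 1 = 8)
y(o) = (8 + (-3 + o)/(2*o))**2 (y(o) = (8 + (o - 3)/(o + o))**2 = (8 + (-3 + o)/((2*o)))**2 = (8 + (-3 + o)*(1/(2*o)))**2 = (8 + (-3 + o)/(2*o))**2)
(23795 - (-609/5115 + 12250/(-2313))) + y(-153) = (23795 - (-609/5115 + 12250/(-2313))) + (1/4)*(-3 + 17*(-153))**2/(-153)**2 = (23795 - (-609*1/5115 + 12250*(-1/2313))) + (1/4)*(1/23409)*(-3 - 2601)**2 = (23795 - (-203/1705 - 12250/2313)) + (1/4)*(1/23409)*(-2604)**2 = (23795 - 1*(-21355789/3943665)) + (1/4)*(1/23409)*6780816 = (23795 + 21355789/3943665) + 188356/2601 = 93860864464/3943665 + 188356/2601 = 9069441534652/379906395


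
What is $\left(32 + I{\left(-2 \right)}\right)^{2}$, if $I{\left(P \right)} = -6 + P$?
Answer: $576$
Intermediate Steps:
$\left(32 + I{\left(-2 \right)}\right)^{2} = \left(32 - 8\right)^{2} = 24^{2} = 576$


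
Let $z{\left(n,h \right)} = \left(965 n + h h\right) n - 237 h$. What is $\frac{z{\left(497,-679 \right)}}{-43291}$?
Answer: $- \frac{467661985}{43291} \approx -10803.0$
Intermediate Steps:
$z{\left(n,h \right)} = - 237 h + n \left(h^{2} + 965 n\right)$ ($z{\left(n,h \right)} = \left(965 n + h^{2}\right) n - 237 h = \left(h^{2} + 965 n\right) n - 237 h = n \left(h^{2} + 965 n\right) - 237 h = - 237 h + n \left(h^{2} + 965 n\right)$)
$\frac{z{\left(497,-679 \right)}}{-43291} = \frac{\left(-237\right) \left(-679\right) + 965 \cdot 497^{2} + 497 \left(-679\right)^{2}}{-43291} = \left(160923 + 965 \cdot 247009 + 497 \cdot 461041\right) \left(- \frac{1}{43291}\right) = \left(160923 + 238363685 + 229137377\right) \left(- \frac{1}{43291}\right) = 467661985 \left(- \frac{1}{43291}\right) = - \frac{467661985}{43291}$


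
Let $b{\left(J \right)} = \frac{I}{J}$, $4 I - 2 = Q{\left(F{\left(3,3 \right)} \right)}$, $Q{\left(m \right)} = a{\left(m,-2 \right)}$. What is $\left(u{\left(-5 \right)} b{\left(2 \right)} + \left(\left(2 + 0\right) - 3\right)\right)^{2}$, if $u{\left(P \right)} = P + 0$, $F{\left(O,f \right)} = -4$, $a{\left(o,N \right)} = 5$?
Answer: $\frac{1849}{64} \approx 28.891$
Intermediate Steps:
$Q{\left(m \right)} = 5$
$I = \frac{7}{4}$ ($I = \frac{1}{2} + \frac{1}{4} \cdot 5 = \frac{1}{2} + \frac{5}{4} = \frac{7}{4} \approx 1.75$)
$u{\left(P \right)} = P$
$b{\left(J \right)} = \frac{7}{4 J}$
$\left(u{\left(-5 \right)} b{\left(2 \right)} + \left(\left(2 + 0\right) - 3\right)\right)^{2} = \left(- 5 \frac{7}{4 \cdot 2} + \left(\left(2 + 0\right) - 3\right)\right)^{2} = \left(- 5 \cdot \frac{7}{4} \cdot \frac{1}{2} + \left(2 - 3\right)\right)^{2} = \left(\left(-5\right) \frac{7}{8} - 1\right)^{2} = \left(- \frac{35}{8} - 1\right)^{2} = \left(- \frac{43}{8}\right)^{2} = \frac{1849}{64}$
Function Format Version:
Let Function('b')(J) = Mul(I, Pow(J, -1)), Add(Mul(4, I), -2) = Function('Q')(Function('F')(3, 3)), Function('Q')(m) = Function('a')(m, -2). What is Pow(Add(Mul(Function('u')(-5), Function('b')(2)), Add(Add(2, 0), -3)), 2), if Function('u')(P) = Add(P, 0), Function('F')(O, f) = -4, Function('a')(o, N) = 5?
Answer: Rational(1849, 64) ≈ 28.891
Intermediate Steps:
Function('Q')(m) = 5
I = Rational(7, 4) (I = Add(Rational(1, 2), Mul(Rational(1, 4), 5)) = Add(Rational(1, 2), Rational(5, 4)) = Rational(7, 4) ≈ 1.7500)
Function('u')(P) = P
Function('b')(J) = Mul(Rational(7, 4), Pow(J, -1))
Pow(Add(Mul(Function('u')(-5), Function('b')(2)), Add(Add(2, 0), -3)), 2) = Pow(Add(Mul(-5, Mul(Rational(7, 4), Pow(2, -1))), Add(Add(2, 0), -3)), 2) = Pow(Add(Mul(-5, Mul(Rational(7, 4), Rational(1, 2))), Add(2, -3)), 2) = Pow(Add(Mul(-5, Rational(7, 8)), -1), 2) = Pow(Add(Rational(-35, 8), -1), 2) = Pow(Rational(-43, 8), 2) = Rational(1849, 64)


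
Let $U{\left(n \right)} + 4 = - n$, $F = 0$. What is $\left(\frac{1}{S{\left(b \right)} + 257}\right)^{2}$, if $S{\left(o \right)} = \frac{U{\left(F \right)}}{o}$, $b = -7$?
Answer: $\frac{49}{3250809} \approx 1.5073 \cdot 10^{-5}$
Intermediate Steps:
$U{\left(n \right)} = -4 - n$
$S{\left(o \right)} = - \frac{4}{o}$ ($S{\left(o \right)} = \frac{-4 - 0}{o} = \frac{-4 + 0}{o} = - \frac{4}{o}$)
$\left(\frac{1}{S{\left(b \right)} + 257}\right)^{2} = \left(\frac{1}{- \frac{4}{-7} + 257}\right)^{2} = \left(\frac{1}{\left(-4\right) \left(- \frac{1}{7}\right) + 257}\right)^{2} = \left(\frac{1}{\frac{4}{7} + 257}\right)^{2} = \left(\frac{1}{\frac{1803}{7}}\right)^{2} = \left(\frac{7}{1803}\right)^{2} = \frac{49}{3250809}$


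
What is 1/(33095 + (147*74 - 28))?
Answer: 1/43945 ≈ 2.2756e-5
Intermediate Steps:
1/(33095 + (147*74 - 28)) = 1/(33095 + (10878 - 28)) = 1/(33095 + 10850) = 1/43945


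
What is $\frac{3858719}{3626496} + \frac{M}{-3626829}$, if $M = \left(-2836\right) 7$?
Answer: $\frac{1562989685627}{1461408984576} \approx 1.0695$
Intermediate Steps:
$M = -19852$
$\frac{3858719}{3626496} + \frac{M}{-3626829} = \frac{3858719}{3626496} - \frac{19852}{-3626829} = 3858719 \cdot \frac{1}{3626496} - - \frac{19852}{3626829} = \frac{3858719}{3626496} + \frac{19852}{3626829} = \frac{1562989685627}{1461408984576}$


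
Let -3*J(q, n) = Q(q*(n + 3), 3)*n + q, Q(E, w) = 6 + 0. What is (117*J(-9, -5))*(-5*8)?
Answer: -60840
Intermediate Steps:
Q(E, w) = 6
J(q, n) = -2*n - q/3 (J(q, n) = -(6*n + q)/3 = -(q + 6*n)/3 = -2*n - q/3)
(117*J(-9, -5))*(-5*8) = (117*(-2*(-5) - ⅓*(-9)))*(-5*8) = (117*(10 + 3))*(-40) = (117*13)*(-40) = 1521*(-40) = -60840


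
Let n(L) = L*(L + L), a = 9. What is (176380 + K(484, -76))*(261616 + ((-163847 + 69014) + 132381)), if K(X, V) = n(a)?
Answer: 52815010888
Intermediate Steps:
n(L) = 2*L² (n(L) = L*(2*L) = 2*L²)
K(X, V) = 162 (K(X, V) = 2*9² = 2*81 = 162)
(176380 + K(484, -76))*(261616 + ((-163847 + 69014) + 132381)) = (176380 + 162)*(261616 + ((-163847 + 69014) + 132381)) = 176542*(261616 + (-94833 + 132381)) = 176542*(261616 + 37548) = 176542*299164 = 52815010888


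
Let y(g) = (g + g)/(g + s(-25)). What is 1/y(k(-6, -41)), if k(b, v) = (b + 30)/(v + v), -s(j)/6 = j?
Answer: -1023/4 ≈ -255.75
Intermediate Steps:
s(j) = -6*j
k(b, v) = (30 + b)/(2*v) (k(b, v) = (30 + b)/((2*v)) = (30 + b)*(1/(2*v)) = (30 + b)/(2*v))
y(g) = 2*g/(150 + g) (y(g) = (g + g)/(g - 6*(-25)) = (2*g)/(g + 150) = (2*g)/(150 + g) = 2*g/(150 + g))
1/y(k(-6, -41)) = 1/(2*((½)*(30 - 6)/(-41))/(150 + (½)*(30 - 6)/(-41))) = 1/(2*((½)*(-1/41)*24)/(150 + (½)*(-1/41)*24)) = 1/(2*(-12/41)/(150 - 12/41)) = 1/(2*(-12/41)/(6138/41)) = 1/(2*(-12/41)*(41/6138)) = 1/(-4/1023) = -1023/4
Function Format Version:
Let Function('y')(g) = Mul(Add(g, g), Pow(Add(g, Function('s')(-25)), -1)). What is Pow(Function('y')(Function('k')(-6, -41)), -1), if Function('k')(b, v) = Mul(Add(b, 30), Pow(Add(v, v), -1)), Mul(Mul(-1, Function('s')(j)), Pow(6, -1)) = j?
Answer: Rational(-1023, 4) ≈ -255.75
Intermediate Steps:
Function('s')(j) = Mul(-6, j)
Function('k')(b, v) = Mul(Rational(1, 2), Pow(v, -1), Add(30, b)) (Function('k')(b, v) = Mul(Add(30, b), Pow(Mul(2, v), -1)) = Mul(Add(30, b), Mul(Rational(1, 2), Pow(v, -1))) = Mul(Rational(1, 2), Pow(v, -1), Add(30, b)))
Function('y')(g) = Mul(2, g, Pow(Add(150, g), -1)) (Function('y')(g) = Mul(Add(g, g), Pow(Add(g, Mul(-6, -25)), -1)) = Mul(Mul(2, g), Pow(Add(g, 150), -1)) = Mul(Mul(2, g), Pow(Add(150, g), -1)) = Mul(2, g, Pow(Add(150, g), -1)))
Pow(Function('y')(Function('k')(-6, -41)), -1) = Pow(Mul(2, Mul(Rational(1, 2), Pow(-41, -1), Add(30, -6)), Pow(Add(150, Mul(Rational(1, 2), Pow(-41, -1), Add(30, -6))), -1)), -1) = Pow(Mul(2, Mul(Rational(1, 2), Rational(-1, 41), 24), Pow(Add(150, Mul(Rational(1, 2), Rational(-1, 41), 24)), -1)), -1) = Pow(Mul(2, Rational(-12, 41), Pow(Add(150, Rational(-12, 41)), -1)), -1) = Pow(Mul(2, Rational(-12, 41), Pow(Rational(6138, 41), -1)), -1) = Pow(Mul(2, Rational(-12, 41), Rational(41, 6138)), -1) = Pow(Rational(-4, 1023), -1) = Rational(-1023, 4)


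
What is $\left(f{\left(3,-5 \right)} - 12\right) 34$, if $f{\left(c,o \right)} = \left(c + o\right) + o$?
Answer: $-646$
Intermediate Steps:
$f{\left(c,o \right)} = c + 2 o$
$\left(f{\left(3,-5 \right)} - 12\right) 34 = \left(\left(3 + 2 \left(-5\right)\right) - 12\right) 34 = \left(\left(3 - 10\right) - 12\right) 34 = \left(-7 - 12\right) 34 = \left(-19\right) 34 = -646$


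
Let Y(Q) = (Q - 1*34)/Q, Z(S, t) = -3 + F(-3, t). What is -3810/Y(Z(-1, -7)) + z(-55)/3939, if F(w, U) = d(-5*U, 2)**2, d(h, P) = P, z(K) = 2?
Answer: 5002552/43329 ≈ 115.46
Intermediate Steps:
F(w, U) = 4 (F(w, U) = 2**2 = 4)
Z(S, t) = 1 (Z(S, t) = -3 + 4 = 1)
Y(Q) = (-34 + Q)/Q (Y(Q) = (Q - 34)/Q = (-34 + Q)/Q)
-3810/Y(Z(-1, -7)) + z(-55)/3939 = -3810/(-34 + 1) + 2/3939 = -3810/(1*(-33)) + 2*(1/3939) = -3810/(-33) + 2/3939 = -3810*(-1/33) + 2/3939 = 1270/11 + 2/3939 = 5002552/43329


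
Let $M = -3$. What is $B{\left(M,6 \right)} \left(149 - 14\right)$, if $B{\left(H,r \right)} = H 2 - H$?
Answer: $-405$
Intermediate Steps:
$B{\left(H,r \right)} = H$ ($B{\left(H,r \right)} = 2 H - H = H$)
$B{\left(M,6 \right)} \left(149 - 14\right) = - 3 \left(149 - 14\right) = \left(-3\right) 135 = -405$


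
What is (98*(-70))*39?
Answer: -267540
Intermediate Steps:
(98*(-70))*39 = -6860*39 = -267540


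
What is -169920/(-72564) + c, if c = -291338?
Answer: -1761706726/6047 ≈ -2.9134e+5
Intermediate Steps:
-169920/(-72564) + c = -169920/(-72564) - 291338 = -169920*(-1/72564) - 291338 = 14160/6047 - 291338 = -1761706726/6047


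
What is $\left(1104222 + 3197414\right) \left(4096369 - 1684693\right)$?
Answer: $10374152301936$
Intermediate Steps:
$\left(1104222 + 3197414\right) \left(4096369 - 1684693\right) = 4301636 \left(4096369 - 1684693\right) = 4301636 \cdot 2411676 = 10374152301936$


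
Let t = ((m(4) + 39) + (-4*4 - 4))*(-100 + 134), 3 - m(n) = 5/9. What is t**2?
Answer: 43059844/81 ≈ 5.3160e+5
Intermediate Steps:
m(n) = 22/9 (m(n) = 3 - 5/9 = 22/9)
t = 6562/9 (t = ((22/9 + 39) + (-4*4 - 4))*(-100 + 134) = (373/9 + (-16 - 4))*34 = (373/9 - 20)*34 = (193/9)*34 = 6562/9 ≈ 729.11)
t**2 = (6562/9)**2 = 43059844/81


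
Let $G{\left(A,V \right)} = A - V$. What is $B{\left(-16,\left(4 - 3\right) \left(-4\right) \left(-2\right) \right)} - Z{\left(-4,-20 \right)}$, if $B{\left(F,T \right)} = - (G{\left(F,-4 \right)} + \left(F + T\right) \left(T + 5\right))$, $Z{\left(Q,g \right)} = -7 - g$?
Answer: $103$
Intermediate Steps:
$B{\left(F,T \right)} = -4 - F - \left(5 + T\right) \left(F + T\right)$ ($B{\left(F,T \right)} = - (\left(F - -4\right) + \left(F + T\right) \left(T + 5\right)) = - (\left(F + 4\right) + \left(F + T\right) \left(5 + T\right)) = - (\left(4 + F\right) + \left(5 + T\right) \left(F + T\right)) = - (4 + F + \left(5 + T\right) \left(F + T\right)) = -4 - F - \left(5 + T\right) \left(F + T\right)$)
$B{\left(-16,\left(4 - 3\right) \left(-4\right) \left(-2\right) \right)} - Z{\left(-4,-20 \right)} = \left(-4 - \left(\left(4 - 3\right) \left(-4\right) \left(-2\right)\right)^{2} - -96 - 5 \left(4 - 3\right) \left(-4\right) \left(-2\right) - - 16 \left(4 - 3\right) \left(-4\right) \left(-2\right)\right) - \left(-7 - -20\right) = \left(-4 - \left(1 \left(-4\right) \left(-2\right)\right)^{2} + 96 - 5 \cdot 1 \left(-4\right) \left(-2\right) - - 16 \cdot 1 \left(-4\right) \left(-2\right)\right) - \left(-7 + 20\right) = \left(-4 - \left(\left(-4\right) \left(-2\right)\right)^{2} + 96 - 5 \left(\left(-4\right) \left(-2\right)\right) - - 16 \left(\left(-4\right) \left(-2\right)\right)\right) - 13 = \left(-4 - 8^{2} + 96 - 40 - \left(-16\right) 8\right) - 13 = \left(-4 - 64 + 96 - 40 + 128\right) - 13 = 116 - 13 = 103$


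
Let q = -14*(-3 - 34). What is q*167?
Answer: 86506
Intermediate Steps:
q = 518 (q = -14*(-37) = 518)
q*167 = 518*167 = 86506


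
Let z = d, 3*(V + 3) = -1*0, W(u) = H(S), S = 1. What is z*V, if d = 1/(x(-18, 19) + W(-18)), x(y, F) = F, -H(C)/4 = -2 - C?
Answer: -3/31 ≈ -0.096774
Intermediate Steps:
H(C) = 8 + 4*C (H(C) = -4*(-2 - C) = 8 + 4*C)
W(u) = 12 (W(u) = 8 + 4*1 = 8 + 4 = 12)
V = -3 (V = -3 + (-1*0)/3 = -3 + (⅓)*0 = -3 + 0 = -3)
d = 1/31 (d = 1/(19 + 12) = 1/31 ≈ 0.032258)
z = 1/31 ≈ 0.032258
z*V = (1/31)*(-3) = -3/31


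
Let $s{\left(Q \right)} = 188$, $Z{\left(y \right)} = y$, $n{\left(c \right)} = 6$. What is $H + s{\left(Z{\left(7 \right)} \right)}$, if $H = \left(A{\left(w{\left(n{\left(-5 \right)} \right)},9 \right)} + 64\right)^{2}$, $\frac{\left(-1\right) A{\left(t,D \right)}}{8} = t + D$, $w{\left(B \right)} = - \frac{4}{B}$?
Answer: $\frac{1756}{9} \approx 195.11$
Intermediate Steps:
$A{\left(t,D \right)} = - 8 D - 8 t$ ($A{\left(t,D \right)} = - 8 \left(t + D\right) = - 8 \left(D + t\right) = - 8 D - 8 t$)
$H = \frac{64}{9}$ ($H = \left(\left(\left(-8\right) 9 - 8 \left(- \frac{4}{6}\right)\right) + 64\right)^{2} = \left(\left(-72 - 8 \left(\left(-4\right) \frac{1}{6}\right)\right) + 64\right)^{2} = \left(\left(-72 - - \frac{16}{3}\right) + 64\right)^{2} = \left(\left(-72 + \frac{16}{3}\right) + 64\right)^{2} = \left(- \frac{200}{3} + 64\right)^{2} = \left(- \frac{8}{3}\right)^{2} = \frac{64}{9} \approx 7.1111$)
$H + s{\left(Z{\left(7 \right)} \right)} = \frac{64}{9} + 188 = \frac{1756}{9}$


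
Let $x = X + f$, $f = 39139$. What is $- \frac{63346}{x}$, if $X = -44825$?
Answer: $\frac{31673}{2843} \approx 11.141$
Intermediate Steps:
$x = -5686$ ($x = -44825 + 39139 = -5686$)
$- \frac{63346}{x} = - \frac{63346}{-5686} = \left(-63346\right) \left(- \frac{1}{5686}\right) = \frac{31673}{2843}$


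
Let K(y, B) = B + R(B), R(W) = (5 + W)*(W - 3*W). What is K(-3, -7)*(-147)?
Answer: 5145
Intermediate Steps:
R(W) = -2*W*(5 + W) (R(W) = (5 + W)*(-2*W) = -2*W*(5 + W))
K(y, B) = B - 2*B*(5 + B)
K(-3, -7)*(-147) = -7*(-9 - 2*(-7))*(-147) = -7*(-9 + 14)*(-147) = -7*5*(-147) = -35*(-147) = 5145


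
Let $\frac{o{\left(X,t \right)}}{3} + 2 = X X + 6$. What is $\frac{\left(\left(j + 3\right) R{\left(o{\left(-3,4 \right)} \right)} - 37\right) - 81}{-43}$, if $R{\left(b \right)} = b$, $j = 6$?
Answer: $- \frac{233}{43} \approx -5.4186$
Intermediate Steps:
$o{\left(X,t \right)} = 12 + 3 X^{2}$ ($o{\left(X,t \right)} = -6 + 3 \left(X X + 6\right) = -6 + 3 \left(X^{2} + 6\right) = -6 + 3 \left(6 + X^{2}\right) = -6 + \left(18 + 3 X^{2}\right) = 12 + 3 X^{2}$)
$\frac{\left(\left(j + 3\right) R{\left(o{\left(-3,4 \right)} \right)} - 37\right) - 81}{-43} = \frac{\left(\left(6 + 3\right) \left(12 + 3 \left(-3\right)^{2}\right) - 37\right) - 81}{-43} = - \frac{\left(9 \left(12 + 3 \cdot 9\right) - 37\right) - 81}{43} = - \frac{\left(9 \left(12 + 27\right) - 37\right) - 81}{43} = - \frac{\left(9 \cdot 39 - 37\right) - 81}{43} = - \frac{\left(351 - 37\right) - 81}{43} = - \frac{314 - 81}{43} = \left(- \frac{1}{43}\right) 233 = - \frac{233}{43}$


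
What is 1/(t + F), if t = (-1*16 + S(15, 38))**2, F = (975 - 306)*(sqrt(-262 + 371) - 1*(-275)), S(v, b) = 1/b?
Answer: 384144935956/70669360886356537 - 1394955984*sqrt(109)/70669360886356537 ≈ 5.2297e-6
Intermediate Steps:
F = 183975 + 669*sqrt(109) (F = 669*(sqrt(109) + 275) = 669*(275 + sqrt(109)) = 183975 + 669*sqrt(109) ≈ 1.9096e+5)
t = 368449/1444 (t = (-1*16 + 1/38)**2 = (-16 + 1/38)**2 = (-607/38)**2 = 368449/1444 ≈ 255.16)
1/(t + F) = 1/(368449/1444 + (183975 + 669*sqrt(109))) = 1/(266028349/1444 + 669*sqrt(109))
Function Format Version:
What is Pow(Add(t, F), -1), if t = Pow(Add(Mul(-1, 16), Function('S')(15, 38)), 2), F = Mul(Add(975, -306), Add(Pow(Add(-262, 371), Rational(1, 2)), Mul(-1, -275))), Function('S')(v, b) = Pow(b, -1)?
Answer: Add(Rational(384144935956, 70669360886356537), Mul(Rational(-1394955984, 70669360886356537), Pow(109, Rational(1, 2)))) ≈ 5.2297e-6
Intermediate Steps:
F = Add(183975, Mul(669, Pow(109, Rational(1, 2)))) (F = Mul(669, Add(Pow(109, Rational(1, 2)), 275)) = Mul(669, Add(275, Pow(109, Rational(1, 2)))) = Add(183975, Mul(669, Pow(109, Rational(1, 2)))) ≈ 1.9096e+5)
t = Rational(368449, 1444) (t = Pow(Add(Mul(-1, 16), Pow(38, -1)), 2) = Pow(Add(-16, Rational(1, 38)), 2) = Pow(Rational(-607, 38), 2) = Rational(368449, 1444) ≈ 255.16)
Pow(Add(t, F), -1) = Pow(Add(Rational(368449, 1444), Add(183975, Mul(669, Pow(109, Rational(1, 2))))), -1) = Pow(Add(Rational(266028349, 1444), Mul(669, Pow(109, Rational(1, 2)))), -1)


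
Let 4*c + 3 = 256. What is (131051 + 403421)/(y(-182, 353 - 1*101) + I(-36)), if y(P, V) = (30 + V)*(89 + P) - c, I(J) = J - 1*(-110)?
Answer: -2137888/104861 ≈ -20.388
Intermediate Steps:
c = 253/4 (c = -3/4 + (1/4)*256 = -3/4 + 64 = 253/4 ≈ 63.250)
I(J) = 110 + J (I(J) = J + 110 = 110 + J)
y(P, V) = -253/4 + (30 + V)*(89 + P) (y(P, V) = (30 + V)*(89 + P) - 1*253/4 = (30 + V)*(89 + P) - 253/4 = -253/4 + (30 + V)*(89 + P))
(131051 + 403421)/(y(-182, 353 - 1*101) + I(-36)) = (131051 + 403421)/((10427/4 + 30*(-182) + 89*(353 - 1*101) - 182*(353 - 1*101)) + (110 - 36)) = 534472/((10427/4 - 5460 + 89*(353 - 101) - 182*(353 - 101)) + 74) = 534472/((10427/4 - 5460 + 89*252 - 182*252) + 74) = 534472/((10427/4 - 5460 + 22428 - 45864) + 74) = 534472/(-105157/4 + 74) = 534472/(-104861/4) = 534472*(-4/104861) = -2137888/104861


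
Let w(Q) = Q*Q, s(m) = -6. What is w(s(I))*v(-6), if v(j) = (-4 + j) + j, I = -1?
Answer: -576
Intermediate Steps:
w(Q) = Q²
v(j) = -4 + 2*j
w(s(I))*v(-6) = (-6)²*(-4 + 2*(-6)) = 36*(-4 - 12) = 36*(-16) = -576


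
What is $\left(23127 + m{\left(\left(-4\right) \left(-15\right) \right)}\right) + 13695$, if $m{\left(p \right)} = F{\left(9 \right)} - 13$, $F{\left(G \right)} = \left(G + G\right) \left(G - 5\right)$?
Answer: $36881$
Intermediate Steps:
$F{\left(G \right)} = 2 G \left(-5 + G\right)$
$m{\left(p \right)} = 59$ ($m{\left(p \right)} = 2 \cdot 9 \left(-5 + 9\right) - 13 = 2 \cdot 9 \cdot 4 - 13 = 72 - 13 = 59$)
$\left(23127 + m{\left(\left(-4\right) \left(-15\right) \right)}\right) + 13695 = \left(23127 + 59\right) + 13695 = 23186 + 13695 = 36881$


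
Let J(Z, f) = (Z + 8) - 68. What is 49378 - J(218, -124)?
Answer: 49220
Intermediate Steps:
J(Z, f) = -60 + Z (J(Z, f) = (8 + Z) - 68 = -60 + Z)
49378 - J(218, -124) = 49378 - (-60 + 218) = 49378 - 1*158 = 49378 - 158 = 49220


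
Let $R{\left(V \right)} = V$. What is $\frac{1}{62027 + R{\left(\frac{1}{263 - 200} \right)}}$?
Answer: $\frac{63}{3907702} \approx 1.6122 \cdot 10^{-5}$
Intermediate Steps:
$\frac{1}{62027 + R{\left(\frac{1}{263 - 200} \right)}} = \frac{1}{62027 + \frac{1}{263 - 200}} = \frac{1}{62027 + \frac{1}{63}} = \frac{1}{\frac{3907702}{63}} = \frac{63}{3907702}$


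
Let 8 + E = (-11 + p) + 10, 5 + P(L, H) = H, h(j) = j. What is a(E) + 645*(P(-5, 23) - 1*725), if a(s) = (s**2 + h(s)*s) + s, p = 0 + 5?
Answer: -455987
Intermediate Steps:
p = 5
P(L, H) = -5 + H
E = -4 (E = -8 + ((-11 + 5) + 10) = -8 + (-6 + 10) = -8 + 4 = -4)
a(s) = s + 2*s**2 (a(s) = (s**2 + s*s) + s = (s**2 + s**2) + s = 2*s**2 + s = s + 2*s**2)
a(E) + 645*(P(-5, 23) - 1*725) = -4*(1 + 2*(-4)) + 645*((-5 + 23) - 1*725) = -4*(1 - 8) + 645*(18 - 725) = -4*(-7) + 645*(-707) = 28 - 456015 = -455987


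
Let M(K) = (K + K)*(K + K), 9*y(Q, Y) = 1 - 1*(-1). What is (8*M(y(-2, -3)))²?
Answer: 16384/6561 ≈ 2.4972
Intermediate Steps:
y(Q, Y) = 2/9 (y(Q, Y) = (1 - 1*(-1))/9 = (1 + 1)/9 = (⅑)*2 = 2/9)
M(K) = 4*K² (M(K) = (2*K)*(2*K) = 4*K²)
(8*M(y(-2, -3)))² = (8*(4*(2/9)²))² = (8*(4*(4/81)))² = (8*(16/81))² = (128/81)² = 16384/6561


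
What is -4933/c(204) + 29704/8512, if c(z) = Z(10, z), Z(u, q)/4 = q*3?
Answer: 480089/325584 ≈ 1.4745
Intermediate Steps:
Z(u, q) = 12*q (Z(u, q) = 4*(q*3) = 4*(3*q) = 12*q)
c(z) = 12*z
-4933/c(204) + 29704/8512 = -4933/(12*204) + 29704/8512 = -4933/2448 + 29704*(1/8512) = -4933*1/2448 + 3713/1064 = -4933/2448 + 3713/1064 = 480089/325584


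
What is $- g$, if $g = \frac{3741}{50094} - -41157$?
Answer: $- \frac{687240833}{16698} \approx -41157.0$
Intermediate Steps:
$g = \frac{687240833}{16698}$ ($g = 3741 \cdot \frac{1}{50094} + 41157 = \frac{1247}{16698} + 41157 = \frac{687240833}{16698} \approx 41157.0$)
$- g = \left(-1\right) \frac{687240833}{16698} = - \frac{687240833}{16698}$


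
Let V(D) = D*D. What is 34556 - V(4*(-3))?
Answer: 34412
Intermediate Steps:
V(D) = D**2
34556 - V(4*(-3)) = 34556 - (4*(-3))**2 = 34556 - 1*(-12)**2 = 34556 - 1*144 = 34556 - 144 = 34412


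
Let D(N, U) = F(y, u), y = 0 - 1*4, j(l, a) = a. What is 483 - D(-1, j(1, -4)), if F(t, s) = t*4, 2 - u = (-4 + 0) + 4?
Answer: 499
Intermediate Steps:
y = -4 (y = 0 - 4 = -4)
u = 2 (u = 2 - ((-4 + 0) + 4) = 2 - (-4 + 4) = 2 - 1*0 = 2 + 0 = 2)
F(t, s) = 4*t
D(N, U) = -16 (D(N, U) = 4*(-4) = -16)
483 - D(-1, j(1, -4)) = 483 - 1*(-16) = 483 + 16 = 499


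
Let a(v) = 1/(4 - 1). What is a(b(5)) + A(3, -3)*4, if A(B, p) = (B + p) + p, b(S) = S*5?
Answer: -35/3 ≈ -11.667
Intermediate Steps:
b(S) = 5*S
A(B, p) = B + 2*p
a(v) = 1/3
a(b(5)) + A(3, -3)*4 = 1/3 + (3 + 2*(-3))*4 = 1/3 + (3 - 6)*4 = 1/3 - 3*4 = 1/3 - 12 = -35/3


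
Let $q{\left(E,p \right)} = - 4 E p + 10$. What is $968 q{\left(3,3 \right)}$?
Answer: $-25168$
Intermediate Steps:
$q{\left(E,p \right)} = 10 - 4 E p$ ($q{\left(E,p \right)} = - 4 E p + 10 = 10 - 4 E p$)
$968 q{\left(3,3 \right)} = 968 \left(10 - 12 \cdot 3\right) = 968 \left(10 - 36\right) = 968 \left(-26\right) = -25168$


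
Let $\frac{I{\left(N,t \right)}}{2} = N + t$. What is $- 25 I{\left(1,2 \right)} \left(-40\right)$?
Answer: $6000$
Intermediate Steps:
$I{\left(N,t \right)} = 2 N + 2 t$ ($I{\left(N,t \right)} = 2 \left(N + t\right) = 2 N + 2 t$)
$- 25 I{\left(1,2 \right)} \left(-40\right) = - 25 \left(2 \cdot 1 + 2 \cdot 2\right) \left(-40\right) = - 25 \left(2 + 4\right) \left(-40\right) = \left(-25\right) 6 \left(-40\right) = \left(-150\right) \left(-40\right) = 6000$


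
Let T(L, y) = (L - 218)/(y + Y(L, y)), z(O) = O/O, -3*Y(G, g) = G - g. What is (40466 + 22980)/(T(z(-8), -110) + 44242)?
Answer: 1332366/929113 ≈ 1.4340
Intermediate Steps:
Y(G, g) = -G/3 + g/3 (Y(G, g) = -(G - g)/3 = -G/3 + g/3)
z(O) = 1
T(L, y) = (-218 + L)/(-L/3 + 4*y/3) (T(L, y) = (L - 218)/(y + (-L/3 + y/3)) = (-218 + L)/(-L/3 + 4*y/3))
(40466 + 22980)/(T(z(-8), -110) + 44242) = (40466 + 22980)/(3*(-218 + 1)/(-1*1 + 4*(-110)) + 44242) = 63446/(3*(-217)/(-1 - 440) + 44242) = 63446/(3*(-217)/(-441) + 44242) = 63446/(3*(-1/441)*(-217) + 44242) = 63446/(31/21 + 44242) = 63446/(929113/21) = 63446*(21/929113) = 1332366/929113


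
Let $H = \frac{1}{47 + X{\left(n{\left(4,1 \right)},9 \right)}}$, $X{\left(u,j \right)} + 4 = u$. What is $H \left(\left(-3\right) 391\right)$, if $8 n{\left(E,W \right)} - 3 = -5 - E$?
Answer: $- \frac{4692}{169} \approx -27.763$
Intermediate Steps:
$n{\left(E,W \right)} = - \frac{1}{4} - \frac{E}{8}$ ($n{\left(E,W \right)} = \frac{3}{8} + \frac{-5 - E}{8} = \frac{3}{8} - \left(\frac{5}{8} + \frac{E}{8}\right) = - \frac{1}{4} - \frac{E}{8}$)
$X{\left(u,j \right)} = -4 + u$
$H = \frac{4}{169}$ ($H = \frac{1}{47 - \frac{19}{4}} = \frac{1}{\frac{169}{4}} = \frac{4}{169} \approx 0.023669$)
$H \left(\left(-3\right) 391\right) = \frac{4 \left(\left(-3\right) 391\right)}{169} = \frac{4}{169} \left(-1173\right) = - \frac{4692}{169}$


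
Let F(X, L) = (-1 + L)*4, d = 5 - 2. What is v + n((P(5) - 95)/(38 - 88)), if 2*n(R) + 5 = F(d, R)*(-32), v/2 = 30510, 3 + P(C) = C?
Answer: 3048123/50 ≈ 60962.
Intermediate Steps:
P(C) = -3 + C
v = 61020 (v = 2*30510 = 61020)
d = 3
F(X, L) = -4 + 4*L
n(R) = 123/2 - 64*R (n(R) = -5/2 + ((-4 + 4*R)*(-32))/2 = -5/2 + (128 - 128*R)/2 = -5/2 + (64 - 64*R) = 123/2 - 64*R)
v + n((P(5) - 95)/(38 - 88)) = 61020 + (123/2 - 64*((-3 + 5) - 95)/(38 - 88)) = 61020 + (123/2 - 64*(2 - 95)/(-50)) = 61020 + (123/2 - (-5952)*(-1)/50) = 61020 + (123/2 - 64*93/50) = 61020 + (123/2 - 2976/25) = 61020 - 2877/50 = 3048123/50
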